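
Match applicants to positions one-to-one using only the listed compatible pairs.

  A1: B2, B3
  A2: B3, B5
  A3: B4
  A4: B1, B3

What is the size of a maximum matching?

Unit-capacity flow: source→left, listed edges, right→sink; max matching = max flow.
Augmenting path A1→B2 (+1); matched 1.
Augmenting path A2→B3 (+1); matched 2.
Augmenting path A3→B4 (+1); matched 3.
Augmenting path A4→B1 (+1); matched 4.
No augmenting path remains; maximum matching = 4.
König certificate: {A1, A2, A3, A4} is a vertex cover of size 4 (every listed pair touches it), so no matching can be larger.

4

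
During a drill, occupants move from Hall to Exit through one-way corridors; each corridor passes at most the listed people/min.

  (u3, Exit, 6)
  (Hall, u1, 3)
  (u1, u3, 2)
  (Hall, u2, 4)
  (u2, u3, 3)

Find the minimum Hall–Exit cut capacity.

5

Augment Hall→u1→u3→Exit: bottleneck 2, flow now 2.
Augment Hall→u2→u3→Exit: bottleneck 3, flow now 5.
No augmenting path remains; maximum flow = 5.
By max-flow min-cut, the minimum cut capacity equals the max flow.
In the residual graph, reachable from Hall: {Hall, u1, u2}.
Min-cut edges: u1→u3 (2), u2→u3 (3); capacity 2 + 3 = 5.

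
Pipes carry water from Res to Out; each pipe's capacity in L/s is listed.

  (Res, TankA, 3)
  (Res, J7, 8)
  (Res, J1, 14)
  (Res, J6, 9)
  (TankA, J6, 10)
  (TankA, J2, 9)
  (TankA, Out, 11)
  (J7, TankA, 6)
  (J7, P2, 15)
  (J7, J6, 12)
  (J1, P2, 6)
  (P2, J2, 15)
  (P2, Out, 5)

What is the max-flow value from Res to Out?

Augment Res→TankA→Out: bottleneck 3, flow now 3.
Augment Res→J7→TankA→Out: bottleneck 6, flow now 9.
Augment Res→J7→P2→Out: bottleneck 2, flow now 11.
Augment Res→J1→P2→Out: bottleneck 3, flow now 14.
No augmenting path remains; maximum flow = 14.
In the residual graph, reachable from Res: {Res, J7, J1, P2, J6, J2}.
Min-cut edges: Res→TankA (3), J7→TankA (6), P2→Out (5); capacity 3 + 6 + 5 = 14.
This cut is saturated, so no flow can exceed 14.

14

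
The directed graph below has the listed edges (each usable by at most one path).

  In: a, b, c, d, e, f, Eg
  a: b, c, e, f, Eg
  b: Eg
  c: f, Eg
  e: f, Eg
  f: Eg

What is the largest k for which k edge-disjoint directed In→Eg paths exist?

Assign every edge capacity 1; by Menger, the answer equals the max flow.
Path In→Eg (+1); total 1.
Path In→a→Eg (+1); total 2.
Path In→b→Eg (+1); total 3.
Path In→c→Eg (+1); total 4.
Path In→e→Eg (+1); total 5.
Path In→f→Eg (+1); total 6.
No residual In→Eg path; max flow = 6.
Certifying cut of size 6: {In→Eg, In→a, In→b, In→c, In→e, In→f}.

6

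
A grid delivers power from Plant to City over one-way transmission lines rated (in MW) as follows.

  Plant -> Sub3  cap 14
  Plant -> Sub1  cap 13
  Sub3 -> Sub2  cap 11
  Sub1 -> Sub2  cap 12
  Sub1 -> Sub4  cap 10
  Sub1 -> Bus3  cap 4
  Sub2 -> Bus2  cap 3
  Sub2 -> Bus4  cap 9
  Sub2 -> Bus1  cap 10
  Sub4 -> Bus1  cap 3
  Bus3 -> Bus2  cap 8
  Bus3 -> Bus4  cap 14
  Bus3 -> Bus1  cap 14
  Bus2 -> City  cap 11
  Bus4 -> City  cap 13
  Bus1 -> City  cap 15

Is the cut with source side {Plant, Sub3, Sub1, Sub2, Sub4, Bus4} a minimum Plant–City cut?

Given cut capacity: 4 + 3 + 10 + 3 + 13 = 33.
Augment Plant→Sub3→Sub2→Bus2→City: bottleneck 3, flow now 3.
Augment Plant→Sub3→Sub2→Bus4→City: bottleneck 8, flow now 11.
Augment Plant→Sub1→Sub2→Bus4→City: bottleneck 1, flow now 12.
Augment Plant→Sub1→Sub2→Bus1→City: bottleneck 10, flow now 22.
Augment Plant→Sub1→Sub4→Bus1→City: bottleneck 2, flow now 24.
No augmenting path remains; maximum flow = 24.
In the residual graph, reachable from Plant: {Plant, Sub3}.
Min-cut edges: Plant→Sub1 (13), Sub3→Sub2 (11); capacity 13 + 11 = 24.
Cut capacity 33 exceeds the max flow 24, so it is not minimum.

No — its capacity is 33, but the minimum cut has capacity 24.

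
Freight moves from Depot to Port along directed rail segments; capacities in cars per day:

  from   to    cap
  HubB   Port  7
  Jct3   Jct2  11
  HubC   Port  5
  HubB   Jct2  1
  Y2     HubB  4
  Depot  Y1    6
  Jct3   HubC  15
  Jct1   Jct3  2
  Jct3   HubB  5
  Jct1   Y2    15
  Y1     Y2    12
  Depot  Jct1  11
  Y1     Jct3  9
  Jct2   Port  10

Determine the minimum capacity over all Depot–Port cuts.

Augment Depot→Jct1→Y2→HubB→Port: bottleneck 4, flow now 4.
Augment Depot→Jct1→Jct3→HubB→Port: bottleneck 2, flow now 6.
Augment Depot→Y1→Jct3→HubB→Port: bottleneck 1, flow now 7.
Augment Depot→Y1→Jct3→Jct2→Port: bottleneck 5, flow now 12.
No augmenting path remains; maximum flow = 12.
By max-flow min-cut, the minimum cut capacity equals the max flow.
In the residual graph, reachable from Depot: {Depot, Jct1, Y2}.
Min-cut edges: Depot→Y1 (6), Jct1→Jct3 (2), Y2→HubB (4); capacity 6 + 2 + 4 = 12.

12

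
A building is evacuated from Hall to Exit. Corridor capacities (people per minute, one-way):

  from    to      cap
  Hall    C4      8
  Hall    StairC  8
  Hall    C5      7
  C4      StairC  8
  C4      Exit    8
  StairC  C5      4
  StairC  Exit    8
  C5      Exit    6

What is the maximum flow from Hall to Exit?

Augment Hall→C4→Exit: bottleneck 8, flow now 8.
Augment Hall→StairC→Exit: bottleneck 8, flow now 16.
Augment Hall→C5→Exit: bottleneck 6, flow now 22.
No augmenting path remains; maximum flow = 22.
In the residual graph, reachable from Hall: {Hall, C5}.
Min-cut edges: Hall→C4 (8), Hall→StairC (8), C5→Exit (6); capacity 8 + 8 + 6 = 22.
This cut is saturated, so no flow can exceed 22.

22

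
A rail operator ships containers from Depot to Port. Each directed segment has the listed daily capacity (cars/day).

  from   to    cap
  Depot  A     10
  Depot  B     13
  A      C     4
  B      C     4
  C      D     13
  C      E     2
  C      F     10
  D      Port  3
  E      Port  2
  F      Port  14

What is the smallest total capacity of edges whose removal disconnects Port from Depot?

Augment Depot→A→C→D→Port: bottleneck 3, flow now 3.
Augment Depot→A→C→E→Port: bottleneck 1, flow now 4.
Augment Depot→B→C→E→Port: bottleneck 1, flow now 5.
Augment Depot→B→C→F→Port: bottleneck 3, flow now 8.
No augmenting path remains; maximum flow = 8.
By max-flow min-cut, the minimum cut capacity equals the max flow.
In the residual graph, reachable from Depot: {Depot, A, B}.
Min-cut edges: A→C (4), B→C (4); capacity 4 + 4 = 8.

8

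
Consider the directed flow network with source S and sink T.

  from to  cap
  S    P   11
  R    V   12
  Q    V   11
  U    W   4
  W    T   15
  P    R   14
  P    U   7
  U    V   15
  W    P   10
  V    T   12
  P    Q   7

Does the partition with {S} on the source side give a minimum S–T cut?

Given cut capacity: 11 = 11.
Augment S→P→Q→V→T: bottleneck 7, flow now 7.
Augment S→P→R→V→T: bottleneck 4, flow now 11.
No augmenting path remains; maximum flow = 11.
Cut capacity 11 equals the max flow, so it is a minimum cut.

Yes — it is a minimum cut (capacity 11).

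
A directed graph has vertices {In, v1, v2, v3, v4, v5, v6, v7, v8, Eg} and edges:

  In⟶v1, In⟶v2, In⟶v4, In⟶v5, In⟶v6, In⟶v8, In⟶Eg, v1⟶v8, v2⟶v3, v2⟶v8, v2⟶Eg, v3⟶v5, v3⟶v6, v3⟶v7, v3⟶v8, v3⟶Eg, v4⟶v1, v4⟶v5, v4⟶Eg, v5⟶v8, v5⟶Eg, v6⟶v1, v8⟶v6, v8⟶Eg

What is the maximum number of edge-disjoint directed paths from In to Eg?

Assign every edge capacity 1; by Menger, the answer equals the max flow.
Path In→Eg (+1); total 1.
Path In→v2→Eg (+1); total 2.
Path In→v4→Eg (+1); total 3.
Path In→v5→Eg (+1); total 4.
Path In→v8→Eg (+1); total 5.
No residual In→Eg path; max flow = 5.
Certifying cut of size 5: {In→Eg, In→v2, In→v4, In→v5, v8→Eg}.

5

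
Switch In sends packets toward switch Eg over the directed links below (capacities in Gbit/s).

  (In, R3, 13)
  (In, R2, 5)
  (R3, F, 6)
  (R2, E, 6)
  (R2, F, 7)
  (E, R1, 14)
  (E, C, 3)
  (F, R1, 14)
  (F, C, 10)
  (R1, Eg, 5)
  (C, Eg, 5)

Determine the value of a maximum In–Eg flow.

Augment In→R3→F→R1→Eg: bottleneck 5, flow now 5.
Augment In→R3→F→C→Eg: bottleneck 1, flow now 6.
Augment In→R2→E→C→Eg: bottleneck 3, flow now 9.
Augment In→R2→F→C→Eg: bottleneck 1, flow now 10.
No augmenting path remains; maximum flow = 10.
In the residual graph, reachable from In: {In, R3, R2, E, F, R1, C}.
Min-cut edges: R1→Eg (5), C→Eg (5); capacity 5 + 5 = 10.
This cut is saturated, so no flow can exceed 10.

10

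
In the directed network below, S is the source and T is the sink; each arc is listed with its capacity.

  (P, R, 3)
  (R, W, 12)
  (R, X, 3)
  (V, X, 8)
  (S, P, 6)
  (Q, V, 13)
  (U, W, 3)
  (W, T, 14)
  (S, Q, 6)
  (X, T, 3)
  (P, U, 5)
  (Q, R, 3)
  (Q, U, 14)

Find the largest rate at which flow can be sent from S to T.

Augment S→P→R→W→T: bottleneck 3, flow now 3.
Augment S→P→U→W→T: bottleneck 3, flow now 6.
Augment S→Q→R→W→T: bottleneck 3, flow now 9.
Augment S→Q→V→X→T: bottleneck 3, flow now 12.
No augmenting path remains; maximum flow = 12.
In the residual graph, reachable from S: {S}.
Min-cut edges: S→P (6), S→Q (6); capacity 6 + 6 = 12.
This cut is saturated, so no flow can exceed 12.

12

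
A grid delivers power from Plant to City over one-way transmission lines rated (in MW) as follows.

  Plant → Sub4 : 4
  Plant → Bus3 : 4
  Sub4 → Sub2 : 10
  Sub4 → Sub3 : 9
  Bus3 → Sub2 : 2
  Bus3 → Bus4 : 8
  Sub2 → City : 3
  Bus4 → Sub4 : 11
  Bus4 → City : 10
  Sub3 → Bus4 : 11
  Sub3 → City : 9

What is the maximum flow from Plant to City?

8

Augment Plant→Sub4→Sub2→City: bottleneck 3, flow now 3.
Augment Plant→Sub4→Sub3→City: bottleneck 1, flow now 4.
Augment Plant→Bus3→Bus4→City: bottleneck 4, flow now 8.
No augmenting path remains; maximum flow = 8.
In the residual graph, reachable from Plant: {Plant}.
Min-cut edges: Plant→Sub4 (4), Plant→Bus3 (4); capacity 4 + 4 = 8.
This cut is saturated, so no flow can exceed 8.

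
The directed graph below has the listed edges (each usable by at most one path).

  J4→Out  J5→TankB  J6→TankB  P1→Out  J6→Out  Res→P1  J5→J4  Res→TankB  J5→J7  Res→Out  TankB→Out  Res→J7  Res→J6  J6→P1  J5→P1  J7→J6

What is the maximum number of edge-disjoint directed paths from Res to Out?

4

Assign every edge capacity 1; by Menger, the answer equals the max flow.
Path Res→Out (+1); total 1.
Path Res→J6→Out (+1); total 2.
Path Res→TankB→Out (+1); total 3.
Path Res→P1→Out (+1); total 4.
No residual Res→Out path; max flow = 4.
Certifying cut of size 4: {J6→Out, P1→Out, Res→Out, TankB→Out}.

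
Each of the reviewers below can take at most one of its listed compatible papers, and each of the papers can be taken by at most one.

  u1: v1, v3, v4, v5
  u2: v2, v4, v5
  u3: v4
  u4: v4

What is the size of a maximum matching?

Unit-capacity flow: source→left, listed edges, right→sink; max matching = max flow.
Augmenting path u1→v1 (+1); matched 1.
Augmenting path u2→v2 (+1); matched 2.
Augmenting path u3→v4 (+1); matched 3.
No augmenting path remains; maximum matching = 3.
König certificate: {u1, u2, v4} is a vertex cover of size 3 (every listed pair touches it), so no matching can be larger.

3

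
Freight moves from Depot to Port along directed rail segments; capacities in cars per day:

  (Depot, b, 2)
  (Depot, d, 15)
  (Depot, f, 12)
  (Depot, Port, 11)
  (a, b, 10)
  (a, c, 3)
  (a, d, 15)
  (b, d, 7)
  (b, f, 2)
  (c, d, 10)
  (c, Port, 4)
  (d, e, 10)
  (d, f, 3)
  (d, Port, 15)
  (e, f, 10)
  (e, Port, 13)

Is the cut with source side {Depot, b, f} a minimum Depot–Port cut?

No — its capacity is 33, but the minimum cut has capacity 28.

Given cut capacity: 15 + 11 + 7 = 33.
Augment Depot→Port: bottleneck 11, flow now 11.
Augment Depot→d→Port: bottleneck 15, flow now 26.
Augment Depot→b→d→e→Port: bottleneck 2, flow now 28.
No augmenting path remains; maximum flow = 28.
In the residual graph, reachable from Depot: {Depot, f}.
Min-cut edges: Depot→b (2), Depot→d (15), Depot→Port (11); capacity 2 + 15 + 11 = 28.
Cut capacity 33 exceeds the max flow 28, so it is not minimum.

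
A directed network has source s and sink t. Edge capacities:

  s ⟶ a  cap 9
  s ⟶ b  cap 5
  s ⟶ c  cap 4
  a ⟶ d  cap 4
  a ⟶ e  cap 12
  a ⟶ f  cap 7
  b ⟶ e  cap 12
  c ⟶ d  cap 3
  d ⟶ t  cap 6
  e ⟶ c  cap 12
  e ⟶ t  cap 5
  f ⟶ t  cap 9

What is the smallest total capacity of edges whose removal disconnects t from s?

Augment s→a→d→t: bottleneck 4, flow now 4.
Augment s→a→e→t: bottleneck 5, flow now 9.
Augment s→c→d→t: bottleneck 2, flow now 11.
Augment s→b→e→a→f→t: bottleneck 5, flow now 16. (uses reverse residual edge)
Augment s→c→d→a→f→t: bottleneck 1, flow now 17. (uses reverse residual edge)
No augmenting path remains; maximum flow = 17.
By max-flow min-cut, the minimum cut capacity equals the max flow.
In the residual graph, reachable from s: {s, c}.
Min-cut edges: s→a (9), s→b (5), c→d (3); capacity 9 + 5 + 3 = 17.

17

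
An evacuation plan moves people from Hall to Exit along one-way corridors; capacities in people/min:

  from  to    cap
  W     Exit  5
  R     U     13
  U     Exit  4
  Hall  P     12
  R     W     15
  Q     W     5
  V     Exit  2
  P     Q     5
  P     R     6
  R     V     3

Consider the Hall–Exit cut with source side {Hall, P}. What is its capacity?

Edges leaving {Hall, P}: P→Q (5), P→R (6).
Cut capacity = 5 + 6 = 11.

11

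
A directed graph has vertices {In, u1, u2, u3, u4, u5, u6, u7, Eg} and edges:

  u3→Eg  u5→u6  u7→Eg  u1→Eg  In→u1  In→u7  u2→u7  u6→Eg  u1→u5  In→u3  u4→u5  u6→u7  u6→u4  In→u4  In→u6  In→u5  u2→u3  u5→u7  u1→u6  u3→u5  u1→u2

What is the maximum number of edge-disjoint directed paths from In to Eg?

Assign every edge capacity 1; by Menger, the answer equals the max flow.
Path In→u1→Eg (+1); total 1.
Path In→u3→Eg (+1); total 2.
Path In→u6→Eg (+1); total 3.
Path In→u7→Eg (+1); total 4.
No residual In→Eg path; max flow = 4.
Certifying cut of size 4: {In→u1, In→u3, u6→Eg, u7→Eg}.

4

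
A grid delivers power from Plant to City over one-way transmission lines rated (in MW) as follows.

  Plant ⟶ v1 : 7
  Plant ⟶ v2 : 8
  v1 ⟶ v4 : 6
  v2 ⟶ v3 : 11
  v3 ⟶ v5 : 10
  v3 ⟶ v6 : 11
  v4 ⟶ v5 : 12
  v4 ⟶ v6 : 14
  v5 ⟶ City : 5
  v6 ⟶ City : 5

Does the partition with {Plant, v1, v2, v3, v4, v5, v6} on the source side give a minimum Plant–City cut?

Given cut capacity: 5 + 5 = 10.
Augment Plant→v1→v4→v5→City: bottleneck 5, flow now 5.
Augment Plant→v1→v4→v6→City: bottleneck 1, flow now 6.
Augment Plant→v2→v3→v6→City: bottleneck 4, flow now 10.
No augmenting path remains; maximum flow = 10.
Cut capacity 10 equals the max flow, so it is a minimum cut.

Yes — it is a minimum cut (capacity 10).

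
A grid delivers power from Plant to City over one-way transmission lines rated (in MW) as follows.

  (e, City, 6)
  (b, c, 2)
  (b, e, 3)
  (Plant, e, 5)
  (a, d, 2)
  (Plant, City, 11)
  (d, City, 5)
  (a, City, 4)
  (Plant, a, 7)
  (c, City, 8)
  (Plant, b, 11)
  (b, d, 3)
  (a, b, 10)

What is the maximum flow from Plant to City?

Augment Plant→City: bottleneck 11, flow now 11.
Augment Plant→a→City: bottleneck 4, flow now 15.
Augment Plant→e→City: bottleneck 5, flow now 20.
Augment Plant→a→d→City: bottleneck 2, flow now 22.
Augment Plant→b→c→City: bottleneck 2, flow now 24.
Augment Plant→b→d→City: bottleneck 3, flow now 27.
Augment Plant→b→e→City: bottleneck 1, flow now 28.
No augmenting path remains; maximum flow = 28.
In the residual graph, reachable from Plant: {Plant, a, b, e}.
Min-cut edges: Plant→City (11), a→d (2), a→City (4), b→c (2), b→d (3), e→City (6); capacity 11 + 2 + 4 + 2 + 3 + 6 = 28.
This cut is saturated, so no flow can exceed 28.

28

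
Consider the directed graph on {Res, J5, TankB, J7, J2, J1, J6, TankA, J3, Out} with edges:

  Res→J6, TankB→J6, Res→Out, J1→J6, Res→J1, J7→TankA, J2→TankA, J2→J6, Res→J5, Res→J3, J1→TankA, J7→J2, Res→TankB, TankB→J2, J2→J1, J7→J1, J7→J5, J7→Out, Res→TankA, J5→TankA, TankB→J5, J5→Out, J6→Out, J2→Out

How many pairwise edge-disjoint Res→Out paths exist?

4

Assign every edge capacity 1; by Menger, the answer equals the max flow.
Path Res→Out (+1); total 1.
Path Res→J5→Out (+1); total 2.
Path Res→J6→Out (+1); total 3.
Path Res→TankB→J2→Out (+1); total 4.
No residual Res→Out path; max flow = 4.
Certifying cut of size 4: {J6→Out, Res→J5, Res→Out, Res→TankB}.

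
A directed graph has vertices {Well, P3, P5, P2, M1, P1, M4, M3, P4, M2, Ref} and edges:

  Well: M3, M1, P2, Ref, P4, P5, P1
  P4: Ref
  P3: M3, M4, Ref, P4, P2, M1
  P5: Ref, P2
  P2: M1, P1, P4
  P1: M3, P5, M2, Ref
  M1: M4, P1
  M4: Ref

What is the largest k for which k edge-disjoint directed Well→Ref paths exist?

Assign every edge capacity 1; by Menger, the answer equals the max flow.
Path Well→Ref (+1); total 1.
Path Well→P5→Ref (+1); total 2.
Path Well→P1→Ref (+1); total 3.
Path Well→P4→Ref (+1); total 4.
Path Well→M1→M4→Ref (+1); total 5.
No residual Well→Ref path; max flow = 5.
Certifying cut of size 5: {M1→M4, P1→Ref, P4→Ref, P5→Ref, Well→Ref}.

5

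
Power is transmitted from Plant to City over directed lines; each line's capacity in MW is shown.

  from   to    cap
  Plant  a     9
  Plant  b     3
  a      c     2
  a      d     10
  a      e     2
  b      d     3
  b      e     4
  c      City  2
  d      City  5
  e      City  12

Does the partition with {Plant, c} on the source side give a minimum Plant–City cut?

Given cut capacity: 9 + 3 + 2 = 14.
Augment Plant→a→c→City: bottleneck 2, flow now 2.
Augment Plant→a→d→City: bottleneck 5, flow now 7.
Augment Plant→a→e→City: bottleneck 2, flow now 9.
Augment Plant→b→e→City: bottleneck 3, flow now 12.
No augmenting path remains; maximum flow = 12.
In the residual graph, reachable from Plant: {Plant}.
Min-cut edges: Plant→a (9), Plant→b (3); capacity 9 + 3 = 12.
Cut capacity 14 exceeds the max flow 12, so it is not minimum.

No — its capacity is 14, but the minimum cut has capacity 12.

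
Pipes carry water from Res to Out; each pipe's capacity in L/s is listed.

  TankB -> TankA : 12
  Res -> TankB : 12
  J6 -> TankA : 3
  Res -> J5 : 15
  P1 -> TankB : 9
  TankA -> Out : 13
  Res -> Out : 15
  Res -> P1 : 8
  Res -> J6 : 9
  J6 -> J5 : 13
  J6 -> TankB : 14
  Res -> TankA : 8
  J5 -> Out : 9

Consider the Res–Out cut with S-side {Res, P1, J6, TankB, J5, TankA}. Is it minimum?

Yes — it is a minimum cut (capacity 37).

Given cut capacity: 15 + 9 + 13 = 37.
Augment Res→Out: bottleneck 15, flow now 15.
Augment Res→J5→Out: bottleneck 9, flow now 24.
Augment Res→TankA→Out: bottleneck 8, flow now 32.
Augment Res→J6→TankA→Out: bottleneck 3, flow now 35.
Augment Res→TankB→TankA→Out: bottleneck 2, flow now 37.
No augmenting path remains; maximum flow = 37.
Cut capacity 37 equals the max flow, so it is a minimum cut.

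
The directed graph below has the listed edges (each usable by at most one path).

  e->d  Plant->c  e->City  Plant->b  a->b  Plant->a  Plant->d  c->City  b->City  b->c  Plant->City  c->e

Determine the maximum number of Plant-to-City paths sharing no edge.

Assign every edge capacity 1; by Menger, the answer equals the max flow.
Path Plant→City (+1); total 1.
Path Plant→b→City (+1); total 2.
Path Plant→c→City (+1); total 3.
Path Plant→a→b→c→e→City (+1); total 4.
No residual Plant→City path; max flow = 4.
Certifying cut of size 4: {Plant→City, Plant→a, Plant→b, Plant→c}.

4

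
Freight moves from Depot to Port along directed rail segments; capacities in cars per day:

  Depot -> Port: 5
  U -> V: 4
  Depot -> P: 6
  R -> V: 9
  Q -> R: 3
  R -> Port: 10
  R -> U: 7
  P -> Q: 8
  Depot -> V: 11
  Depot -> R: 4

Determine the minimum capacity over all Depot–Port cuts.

12

Augment Depot→Port: bottleneck 5, flow now 5.
Augment Depot→R→Port: bottleneck 4, flow now 9.
Augment Depot→P→Q→R→Port: bottleneck 3, flow now 12.
No augmenting path remains; maximum flow = 12.
By max-flow min-cut, the minimum cut capacity equals the max flow.
In the residual graph, reachable from Depot: {Depot, P, Q, V}.
Min-cut edges: Depot→R (4), Depot→Port (5), Q→R (3); capacity 4 + 5 + 3 = 12.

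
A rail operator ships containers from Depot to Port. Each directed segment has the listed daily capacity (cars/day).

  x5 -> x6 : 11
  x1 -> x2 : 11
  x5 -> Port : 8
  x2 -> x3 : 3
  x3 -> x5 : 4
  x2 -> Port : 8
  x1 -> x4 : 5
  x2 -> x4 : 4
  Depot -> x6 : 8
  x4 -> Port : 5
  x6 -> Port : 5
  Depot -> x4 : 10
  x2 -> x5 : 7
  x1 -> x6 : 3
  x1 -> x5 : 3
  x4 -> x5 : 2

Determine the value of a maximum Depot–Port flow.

Augment Depot→x4→Port: bottleneck 5, flow now 5.
Augment Depot→x6→Port: bottleneck 5, flow now 10.
Augment Depot→x4→x5→Port: bottleneck 2, flow now 12.
No augmenting path remains; maximum flow = 12.
In the residual graph, reachable from Depot: {Depot, x4, x6}.
Min-cut edges: x4→x5 (2), x4→Port (5), x6→Port (5); capacity 2 + 5 + 5 = 12.
This cut is saturated, so no flow can exceed 12.

12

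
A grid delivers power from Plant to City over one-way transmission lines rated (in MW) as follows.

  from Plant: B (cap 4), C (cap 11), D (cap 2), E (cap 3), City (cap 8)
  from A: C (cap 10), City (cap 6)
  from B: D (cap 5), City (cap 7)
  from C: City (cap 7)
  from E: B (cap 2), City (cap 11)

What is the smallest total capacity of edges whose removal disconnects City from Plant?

Augment Plant→City: bottleneck 8, flow now 8.
Augment Plant→B→City: bottleneck 4, flow now 12.
Augment Plant→C→City: bottleneck 7, flow now 19.
Augment Plant→E→City: bottleneck 3, flow now 22.
No augmenting path remains; maximum flow = 22.
By max-flow min-cut, the minimum cut capacity equals the max flow.
In the residual graph, reachable from Plant: {Plant, C, D}.
Min-cut edges: Plant→B (4), Plant→E (3), Plant→City (8), C→City (7); capacity 4 + 3 + 8 + 7 = 22.

22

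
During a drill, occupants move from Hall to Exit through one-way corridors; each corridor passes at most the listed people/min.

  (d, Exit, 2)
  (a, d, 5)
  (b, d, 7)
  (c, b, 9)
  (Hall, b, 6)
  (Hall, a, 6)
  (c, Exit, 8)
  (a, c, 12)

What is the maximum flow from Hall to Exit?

Augment Hall→a→c→Exit: bottleneck 6, flow now 6.
Augment Hall→b→d→Exit: bottleneck 2, flow now 8.
No augmenting path remains; maximum flow = 8.
In the residual graph, reachable from Hall: {Hall, b, d}.
Min-cut edges: Hall→a (6), d→Exit (2); capacity 6 + 2 = 8.
This cut is saturated, so no flow can exceed 8.

8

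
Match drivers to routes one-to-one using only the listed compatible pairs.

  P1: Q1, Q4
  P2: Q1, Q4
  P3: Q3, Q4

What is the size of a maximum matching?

3

Unit-capacity flow: source→left, listed edges, right→sink; max matching = max flow.
Augmenting path P1→Q1 (+1); matched 1.
Augmenting path P2→Q4 (+1); matched 2.
Augmenting path P3→Q3 (+1); matched 3.
No augmenting path remains; maximum matching = 3.
König certificate: {P1, P2, P3} is a vertex cover of size 3 (every listed pair touches it), so no matching can be larger.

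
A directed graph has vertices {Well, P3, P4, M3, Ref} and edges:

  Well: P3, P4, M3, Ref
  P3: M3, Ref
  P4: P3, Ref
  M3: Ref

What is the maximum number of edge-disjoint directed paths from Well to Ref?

Assign every edge capacity 1; by Menger, the answer equals the max flow.
Path Well→Ref (+1); total 1.
Path Well→P3→Ref (+1); total 2.
Path Well→P4→Ref (+1); total 3.
Path Well→M3→Ref (+1); total 4.
No residual Well→Ref path; max flow = 4.
Certifying cut of size 4: {Well→M3, Well→P3, Well→P4, Well→Ref}.

4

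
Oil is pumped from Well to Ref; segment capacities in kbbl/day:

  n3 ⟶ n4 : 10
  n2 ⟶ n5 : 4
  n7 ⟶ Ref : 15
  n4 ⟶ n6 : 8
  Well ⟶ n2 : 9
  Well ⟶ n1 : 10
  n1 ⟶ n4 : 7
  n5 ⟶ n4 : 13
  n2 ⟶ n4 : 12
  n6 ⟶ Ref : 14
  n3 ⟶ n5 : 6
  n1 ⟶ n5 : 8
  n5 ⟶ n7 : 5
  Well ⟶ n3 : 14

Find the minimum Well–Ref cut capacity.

Augment Well→n1→n4→n6→Ref: bottleneck 7, flow now 7.
Augment Well→n1→n5→n7→Ref: bottleneck 3, flow now 10.
Augment Well→n2→n4→n6→Ref: bottleneck 1, flow now 11.
Augment Well→n2→n5→n7→Ref: bottleneck 2, flow now 13.
No augmenting path remains; maximum flow = 13.
By max-flow min-cut, the minimum cut capacity equals the max flow.
In the residual graph, reachable from Well: {Well, n1, n2, n3, n4, n5}.
Min-cut edges: n4→n6 (8), n5→n7 (5); capacity 8 + 5 = 13.

13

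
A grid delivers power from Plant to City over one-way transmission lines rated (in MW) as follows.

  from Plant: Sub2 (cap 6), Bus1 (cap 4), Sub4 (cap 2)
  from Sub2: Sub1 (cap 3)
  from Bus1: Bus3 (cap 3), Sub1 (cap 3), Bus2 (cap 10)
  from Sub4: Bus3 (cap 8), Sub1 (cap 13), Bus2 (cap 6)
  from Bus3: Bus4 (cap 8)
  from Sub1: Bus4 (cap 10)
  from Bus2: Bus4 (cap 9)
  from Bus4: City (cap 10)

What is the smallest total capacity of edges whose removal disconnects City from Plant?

Augment Plant→Sub2→Sub1→Bus4→City: bottleneck 3, flow now 3.
Augment Plant→Bus1→Bus3→Bus4→City: bottleneck 3, flow now 6.
Augment Plant→Bus1→Sub1→Bus4→City: bottleneck 1, flow now 7.
Augment Plant→Sub4→Bus3→Bus4→City: bottleneck 2, flow now 9.
No augmenting path remains; maximum flow = 9.
By max-flow min-cut, the minimum cut capacity equals the max flow.
In the residual graph, reachable from Plant: {Plant, Sub2}.
Min-cut edges: Plant→Bus1 (4), Plant→Sub4 (2), Sub2→Sub1 (3); capacity 4 + 2 + 3 = 9.

9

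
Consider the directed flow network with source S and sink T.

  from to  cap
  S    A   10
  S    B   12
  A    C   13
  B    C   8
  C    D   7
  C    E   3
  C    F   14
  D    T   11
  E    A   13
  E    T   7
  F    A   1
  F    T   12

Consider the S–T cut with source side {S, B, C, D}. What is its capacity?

Edges leaving {S, B, C, D}: S→A (10), C→E (3), C→F (14), D→T (11).
Cut capacity = 10 + 3 + 14 + 11 = 38.

38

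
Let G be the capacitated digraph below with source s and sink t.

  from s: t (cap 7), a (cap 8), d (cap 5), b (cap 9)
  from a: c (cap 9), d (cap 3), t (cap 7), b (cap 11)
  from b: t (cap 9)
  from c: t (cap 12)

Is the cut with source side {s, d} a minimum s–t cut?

Yes — it is a minimum cut (capacity 24).

Given cut capacity: 8 + 9 + 7 = 24.
Augment s→t: bottleneck 7, flow now 7.
Augment s→a→t: bottleneck 7, flow now 14.
Augment s→b→t: bottleneck 9, flow now 23.
Augment s→a→c→t: bottleneck 1, flow now 24.
No augmenting path remains; maximum flow = 24.
Cut capacity 24 equals the max flow, so it is a minimum cut.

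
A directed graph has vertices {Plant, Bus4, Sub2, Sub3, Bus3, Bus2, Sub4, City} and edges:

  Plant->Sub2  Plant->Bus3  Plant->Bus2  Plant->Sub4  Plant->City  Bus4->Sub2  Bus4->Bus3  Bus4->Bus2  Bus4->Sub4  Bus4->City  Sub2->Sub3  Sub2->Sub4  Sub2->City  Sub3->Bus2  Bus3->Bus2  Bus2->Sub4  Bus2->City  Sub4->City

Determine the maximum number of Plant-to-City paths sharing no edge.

Assign every edge capacity 1; by Menger, the answer equals the max flow.
Path Plant→City (+1); total 1.
Path Plant→Sub2→City (+1); total 2.
Path Plant→Bus2→City (+1); total 3.
Path Plant→Sub4→City (+1); total 4.
No residual Plant→City path; max flow = 4.
Certifying cut of size 4: {Bus2→City, Plant→City, Plant→Sub2, Sub4→City}.

4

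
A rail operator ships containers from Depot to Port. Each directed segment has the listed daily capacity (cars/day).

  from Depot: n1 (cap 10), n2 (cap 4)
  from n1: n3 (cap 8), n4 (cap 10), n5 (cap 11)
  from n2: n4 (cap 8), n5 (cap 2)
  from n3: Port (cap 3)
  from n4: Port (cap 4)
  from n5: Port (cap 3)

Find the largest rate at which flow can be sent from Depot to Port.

Augment Depot→n1→n3→Port: bottleneck 3, flow now 3.
Augment Depot→n1→n4→Port: bottleneck 4, flow now 7.
Augment Depot→n1→n5→Port: bottleneck 3, flow now 10.
No augmenting path remains; maximum flow = 10.
In the residual graph, reachable from Depot: {Depot, n1, n2, n3, n4, n5}.
Min-cut edges: n3→Port (3), n4→Port (4), n5→Port (3); capacity 3 + 4 + 3 = 10.
This cut is saturated, so no flow can exceed 10.

10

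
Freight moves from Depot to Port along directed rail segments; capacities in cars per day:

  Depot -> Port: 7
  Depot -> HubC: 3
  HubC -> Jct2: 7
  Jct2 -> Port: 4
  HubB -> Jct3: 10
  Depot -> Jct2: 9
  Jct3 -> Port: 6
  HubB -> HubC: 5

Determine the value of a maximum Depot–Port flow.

11

Augment Depot→Port: bottleneck 7, flow now 7.
Augment Depot→Jct2→Port: bottleneck 4, flow now 11.
No augmenting path remains; maximum flow = 11.
In the residual graph, reachable from Depot: {Depot, HubC, Jct2}.
Min-cut edges: Depot→Port (7), Jct2→Port (4); capacity 7 + 4 = 11.
This cut is saturated, so no flow can exceed 11.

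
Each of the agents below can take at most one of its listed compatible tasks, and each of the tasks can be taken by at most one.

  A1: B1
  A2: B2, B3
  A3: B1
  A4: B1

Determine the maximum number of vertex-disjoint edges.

Unit-capacity flow: source→left, listed edges, right→sink; max matching = max flow.
Augmenting path A1→B1 (+1); matched 1.
Augmenting path A2→B2 (+1); matched 2.
No augmenting path remains; maximum matching = 2.
König certificate: {A2, B1} is a vertex cover of size 2 (every listed pair touches it), so no matching can be larger.

2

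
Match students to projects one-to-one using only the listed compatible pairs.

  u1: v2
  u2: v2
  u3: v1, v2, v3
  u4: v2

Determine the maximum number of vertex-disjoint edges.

Unit-capacity flow: source→left, listed edges, right→sink; max matching = max flow.
Augmenting path u1→v2 (+1); matched 1.
Augmenting path u3→v1 (+1); matched 2.
No augmenting path remains; maximum matching = 2.
König certificate: {u3, v2} is a vertex cover of size 2 (every listed pair touches it), so no matching can be larger.

2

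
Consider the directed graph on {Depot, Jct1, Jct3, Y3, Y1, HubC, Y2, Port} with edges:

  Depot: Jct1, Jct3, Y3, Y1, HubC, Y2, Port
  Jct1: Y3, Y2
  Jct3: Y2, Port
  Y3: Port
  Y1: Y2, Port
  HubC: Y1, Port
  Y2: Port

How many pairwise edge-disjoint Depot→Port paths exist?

6

Assign every edge capacity 1; by Menger, the answer equals the max flow.
Path Depot→Port (+1); total 1.
Path Depot→Jct3→Port (+1); total 2.
Path Depot→Y3→Port (+1); total 3.
Path Depot→Y1→Port (+1); total 4.
Path Depot→HubC→Port (+1); total 5.
Path Depot→Y2→Port (+1); total 6.
No residual Depot→Port path; max flow = 6.
Certifying cut of size 6: {Depot→HubC, Depot→Jct3, Depot→Port, Depot→Y1, Y2→Port, Y3→Port}.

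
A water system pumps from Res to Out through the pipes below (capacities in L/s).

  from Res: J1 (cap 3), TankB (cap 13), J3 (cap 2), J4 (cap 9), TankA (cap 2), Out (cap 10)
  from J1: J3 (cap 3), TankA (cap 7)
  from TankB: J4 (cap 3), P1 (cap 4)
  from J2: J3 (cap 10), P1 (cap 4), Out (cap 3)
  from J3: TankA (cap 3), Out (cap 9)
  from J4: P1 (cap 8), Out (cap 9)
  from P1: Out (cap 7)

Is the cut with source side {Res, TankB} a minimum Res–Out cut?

Given cut capacity: 3 + 2 + 9 + 2 + 10 + 3 + 4 = 33.
Augment Res→Out: bottleneck 10, flow now 10.
Augment Res→J3→Out: bottleneck 2, flow now 12.
Augment Res→J4→Out: bottleneck 9, flow now 21.
Augment Res→J1→J3→Out: bottleneck 3, flow now 24.
Augment Res→TankB→P1→Out: bottleneck 4, flow now 28.
Augment Res→TankB→J4→P1→Out: bottleneck 3, flow now 31.
No augmenting path remains; maximum flow = 31.
In the residual graph, reachable from Res: {Res, TankB, TankA}.
Min-cut edges: Res→J1 (3), Res→J3 (2), Res→J4 (9), Res→Out (10), TankB→J4 (3), TankB→P1 (4); capacity 3 + 2 + 9 + 10 + 3 + 4 = 31.
Cut capacity 33 exceeds the max flow 31, so it is not minimum.

No — its capacity is 33, but the minimum cut has capacity 31.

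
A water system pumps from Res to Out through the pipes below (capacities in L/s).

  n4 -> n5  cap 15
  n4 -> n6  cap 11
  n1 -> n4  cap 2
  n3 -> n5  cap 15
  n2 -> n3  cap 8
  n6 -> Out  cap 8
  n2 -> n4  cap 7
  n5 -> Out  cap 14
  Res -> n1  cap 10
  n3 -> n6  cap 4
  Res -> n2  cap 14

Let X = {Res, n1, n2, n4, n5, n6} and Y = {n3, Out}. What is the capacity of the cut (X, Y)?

30

Edges leaving {Res, n1, n2, n4, n5, n6}: n2→n3 (8), n5→Out (14), n6→Out (8).
Cut capacity = 8 + 14 + 8 = 30.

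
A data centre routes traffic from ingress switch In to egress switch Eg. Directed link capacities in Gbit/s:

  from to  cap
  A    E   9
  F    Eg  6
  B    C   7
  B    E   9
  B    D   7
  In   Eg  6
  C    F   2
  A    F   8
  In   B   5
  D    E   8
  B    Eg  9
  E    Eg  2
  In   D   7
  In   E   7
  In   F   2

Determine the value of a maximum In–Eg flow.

Augment In→Eg: bottleneck 6, flow now 6.
Augment In→B→Eg: bottleneck 5, flow now 11.
Augment In→E→Eg: bottleneck 2, flow now 13.
Augment In→F→Eg: bottleneck 2, flow now 15.
No augmenting path remains; maximum flow = 15.
In the residual graph, reachable from In: {In, D, E}.
Min-cut edges: In→B (5), In→F (2), In→Eg (6), E→Eg (2); capacity 5 + 2 + 6 + 2 = 15.
This cut is saturated, so no flow can exceed 15.

15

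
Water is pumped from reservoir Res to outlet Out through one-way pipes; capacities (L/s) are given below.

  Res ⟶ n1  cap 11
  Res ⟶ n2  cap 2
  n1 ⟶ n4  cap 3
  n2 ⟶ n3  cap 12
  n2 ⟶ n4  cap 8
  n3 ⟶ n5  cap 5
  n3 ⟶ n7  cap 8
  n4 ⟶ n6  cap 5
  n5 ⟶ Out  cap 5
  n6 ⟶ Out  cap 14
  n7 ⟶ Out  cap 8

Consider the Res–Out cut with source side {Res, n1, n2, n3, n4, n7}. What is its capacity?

18

Edges leaving {Res, n1, n2, n3, n4, n7}: n3→n5 (5), n4→n6 (5), n7→Out (8).
Cut capacity = 5 + 5 + 8 = 18.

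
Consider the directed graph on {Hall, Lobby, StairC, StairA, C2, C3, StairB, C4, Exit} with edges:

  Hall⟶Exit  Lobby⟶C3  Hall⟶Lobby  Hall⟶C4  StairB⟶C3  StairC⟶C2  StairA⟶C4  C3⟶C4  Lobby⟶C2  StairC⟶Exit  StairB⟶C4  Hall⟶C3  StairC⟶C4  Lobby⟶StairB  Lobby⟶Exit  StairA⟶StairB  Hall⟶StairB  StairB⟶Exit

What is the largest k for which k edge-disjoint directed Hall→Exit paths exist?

3

Assign every edge capacity 1; by Menger, the answer equals the max flow.
Path Hall→Exit (+1); total 1.
Path Hall→Lobby→Exit (+1); total 2.
Path Hall→StairB→Exit (+1); total 3.
No residual Hall→Exit path; max flow = 3.
Certifying cut of size 3: {Hall→Exit, Hall→Lobby, Hall→StairB}.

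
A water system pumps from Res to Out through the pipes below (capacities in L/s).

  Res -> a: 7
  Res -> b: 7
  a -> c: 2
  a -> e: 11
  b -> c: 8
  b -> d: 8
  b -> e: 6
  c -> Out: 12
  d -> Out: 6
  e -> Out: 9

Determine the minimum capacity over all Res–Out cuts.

Augment Res→a→c→Out: bottleneck 2, flow now 2.
Augment Res→a→e→Out: bottleneck 5, flow now 7.
Augment Res→b→c→Out: bottleneck 7, flow now 14.
No augmenting path remains; maximum flow = 14.
By max-flow min-cut, the minimum cut capacity equals the max flow.
In the residual graph, reachable from Res: {Res}.
Min-cut edges: Res→a (7), Res→b (7); capacity 7 + 7 = 14.

14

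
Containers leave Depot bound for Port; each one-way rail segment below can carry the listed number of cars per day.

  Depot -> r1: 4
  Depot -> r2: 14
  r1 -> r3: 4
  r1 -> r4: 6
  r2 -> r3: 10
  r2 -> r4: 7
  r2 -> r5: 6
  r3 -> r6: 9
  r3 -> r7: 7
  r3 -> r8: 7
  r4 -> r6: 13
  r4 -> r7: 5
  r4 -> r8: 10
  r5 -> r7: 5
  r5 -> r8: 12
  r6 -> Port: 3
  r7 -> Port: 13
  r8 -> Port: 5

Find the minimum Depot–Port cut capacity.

18

Augment Depot→r1→r3→r6→Port: bottleneck 3, flow now 3.
Augment Depot→r1→r3→r7→Port: bottleneck 1, flow now 4.
Augment Depot→r2→r3→r7→Port: bottleneck 6, flow now 10.
Augment Depot→r2→r3→r8→Port: bottleneck 4, flow now 14.
Augment Depot→r2→r4→r7→Port: bottleneck 4, flow now 18.
No augmenting path remains; maximum flow = 18.
By max-flow min-cut, the minimum cut capacity equals the max flow.
In the residual graph, reachable from Depot: {Depot}.
Min-cut edges: Depot→r1 (4), Depot→r2 (14); capacity 4 + 14 = 18.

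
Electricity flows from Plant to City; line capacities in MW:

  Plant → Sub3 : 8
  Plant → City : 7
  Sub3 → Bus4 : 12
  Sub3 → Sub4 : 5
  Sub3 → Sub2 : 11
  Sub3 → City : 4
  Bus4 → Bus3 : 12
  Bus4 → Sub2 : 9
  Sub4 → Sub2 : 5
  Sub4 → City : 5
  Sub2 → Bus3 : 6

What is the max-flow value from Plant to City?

Augment Plant→City: bottleneck 7, flow now 7.
Augment Plant→Sub3→City: bottleneck 4, flow now 11.
Augment Plant→Sub3→Sub4→City: bottleneck 4, flow now 15.
No augmenting path remains; maximum flow = 15.
In the residual graph, reachable from Plant: {Plant}.
Min-cut edges: Plant→Sub3 (8), Plant→City (7); capacity 8 + 7 = 15.
This cut is saturated, so no flow can exceed 15.

15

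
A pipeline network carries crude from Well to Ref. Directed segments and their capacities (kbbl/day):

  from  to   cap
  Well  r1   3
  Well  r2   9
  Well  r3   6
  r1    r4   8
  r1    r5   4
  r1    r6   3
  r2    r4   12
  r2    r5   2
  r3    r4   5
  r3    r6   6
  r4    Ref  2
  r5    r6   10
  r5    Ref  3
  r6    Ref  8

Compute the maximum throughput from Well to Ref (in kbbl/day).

13

Augment Well→r1→r4→Ref: bottleneck 2, flow now 2.
Augment Well→r1→r5→Ref: bottleneck 1, flow now 3.
Augment Well→r2→r5→Ref: bottleneck 2, flow now 5.
Augment Well→r3→r6→Ref: bottleneck 6, flow now 11.
Augment Well→r2→r4→r1→r6→Ref: bottleneck 2, flow now 13. (uses reverse residual edge)
No augmenting path remains; maximum flow = 13.
In the residual graph, reachable from Well: {Well, r2, r4}.
Min-cut edges: Well→r1 (3), Well→r3 (6), r2→r5 (2), r4→Ref (2); capacity 3 + 6 + 2 + 2 = 13.
This cut is saturated, so no flow can exceed 13.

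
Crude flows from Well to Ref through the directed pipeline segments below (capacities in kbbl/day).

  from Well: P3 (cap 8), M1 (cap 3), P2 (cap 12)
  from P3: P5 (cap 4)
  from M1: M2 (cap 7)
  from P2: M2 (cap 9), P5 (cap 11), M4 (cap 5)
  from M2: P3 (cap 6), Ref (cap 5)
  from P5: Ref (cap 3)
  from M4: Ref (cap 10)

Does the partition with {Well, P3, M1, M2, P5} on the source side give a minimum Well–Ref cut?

Given cut capacity: 12 + 5 + 3 = 20.
Augment Well→P3→P5→Ref: bottleneck 3, flow now 3.
Augment Well→M1→M2→Ref: bottleneck 3, flow now 6.
Augment Well→P2→M2→Ref: bottleneck 2, flow now 8.
Augment Well→P2→M4→Ref: bottleneck 5, flow now 13.
No augmenting path remains; maximum flow = 13.
In the residual graph, reachable from Well: {Well, P3, M1, P2, M2, P5}.
Min-cut edges: P2→M4 (5), M2→Ref (5), P5→Ref (3); capacity 5 + 5 + 3 = 13.
Cut capacity 20 exceeds the max flow 13, so it is not minimum.

No — its capacity is 20, but the minimum cut has capacity 13.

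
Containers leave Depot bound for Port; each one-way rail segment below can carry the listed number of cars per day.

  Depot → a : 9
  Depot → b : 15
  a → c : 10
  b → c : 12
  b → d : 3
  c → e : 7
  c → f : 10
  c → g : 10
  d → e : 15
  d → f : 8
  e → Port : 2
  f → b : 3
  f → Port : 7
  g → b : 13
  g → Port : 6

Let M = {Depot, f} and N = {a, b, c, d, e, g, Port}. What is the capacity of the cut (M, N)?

34

Edges leaving {Depot, f}: Depot→a (9), Depot→b (15), f→b (3), f→Port (7).
Cut capacity = 9 + 15 + 3 + 7 = 34.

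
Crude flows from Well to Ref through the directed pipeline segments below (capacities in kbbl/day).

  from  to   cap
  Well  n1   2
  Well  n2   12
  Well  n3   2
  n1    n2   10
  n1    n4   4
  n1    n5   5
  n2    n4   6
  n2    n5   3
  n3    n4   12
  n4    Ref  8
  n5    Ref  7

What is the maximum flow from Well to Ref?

Augment Well→n1→n4→Ref: bottleneck 2, flow now 2.
Augment Well→n2→n4→Ref: bottleneck 6, flow now 8.
Augment Well→n2→n5→Ref: bottleneck 3, flow now 11.
Augment Well→n3→n4→n1→n5→Ref: bottleneck 2, flow now 13. (uses reverse residual edge)
No augmenting path remains; maximum flow = 13.
In the residual graph, reachable from Well: {Well, n2}.
Min-cut edges: Well→n1 (2), Well→n3 (2), n2→n4 (6), n2→n5 (3); capacity 2 + 2 + 6 + 3 = 13.
This cut is saturated, so no flow can exceed 13.

13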